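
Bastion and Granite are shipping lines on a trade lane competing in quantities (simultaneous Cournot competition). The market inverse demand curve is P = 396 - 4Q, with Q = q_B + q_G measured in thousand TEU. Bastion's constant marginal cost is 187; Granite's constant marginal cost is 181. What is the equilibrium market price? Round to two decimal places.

Bastion's profit: π_B = (396 - 4Q)q_B - (187q_B). Setting ∂π_B/∂q_B = 0: 209 - 8q_B - 4(q_G) = 0.
Granite's profit: π_G = (396 - 4Q)q_G - (181q_G). Setting ∂π_G/∂q_G = 0: 215 - 8q_G - 4(q_B) = 0.
Rearranging gives the reaction functions q_B = (209 - 4q_G)/8 and q_G = (215 - 4q_B)/8.
Substituting one into the other gives q_B = 203/12 and q_G = 221/12.
Total output Q = 106/3, so price P = 396 - 4·(106/3) = 764/3.

254.67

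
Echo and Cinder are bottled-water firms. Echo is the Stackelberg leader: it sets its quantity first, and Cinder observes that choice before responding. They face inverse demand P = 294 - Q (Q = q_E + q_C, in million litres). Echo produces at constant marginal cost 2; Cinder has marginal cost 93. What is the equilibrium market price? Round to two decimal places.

97.75

Solve by backward induction. Given q_E, the follower Cinder maximises π_C = (294 - q_E - q_C)q_C - 93q_C.
Setting the follower's marginal profit to zero, 201 - q_E - 2q_C = 0, i.e. q_C = (201 - q_E)/2.
The leader anticipates this reaction. Substituting into P = 294 - Q gives P = 387/2 - (1/2)q_E, so π_E = (387/2 - (1/2)q_E)q_E - 2q_E.
Maximising: ∂π_E/∂q_E = 383/2 - q_E = 0, giving q_E = 383/2.
Then q_C = (201 - 383/2)/2 = 19/4.
Total output Q = 785/4, so price P = 294 - 785/4 = 391/4.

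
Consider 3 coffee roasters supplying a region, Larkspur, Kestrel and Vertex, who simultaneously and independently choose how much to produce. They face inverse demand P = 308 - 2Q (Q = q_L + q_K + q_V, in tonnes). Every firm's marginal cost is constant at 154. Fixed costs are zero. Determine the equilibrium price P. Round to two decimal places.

192.50

A representative firm's profit is π_i = q_i(308 - 2Q) - 154q_i.
Setting ∂π_i/∂q_i = 0 with rivals' quantities fixed: 154 - 4q_i - 2·Σ_{j≠i} q_j = 0.
With identical firms every q_j equals q_i, so Σ_{j≠i} q_j = 2q_i and 154 = 8q_i, giving q_i = 77/4.
Total output Q = 231/4, so price P = 308 - 2·(231/4) = 385/2.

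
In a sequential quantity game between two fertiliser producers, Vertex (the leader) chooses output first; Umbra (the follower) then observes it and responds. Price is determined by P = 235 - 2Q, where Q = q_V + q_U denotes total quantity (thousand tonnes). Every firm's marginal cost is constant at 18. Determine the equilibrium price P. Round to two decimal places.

Solve by backward induction. Given q_V, the follower Umbra maximises π_U = (235 - 2q_V - 2q_U)q_U - 18q_U.
Follower FOC: 217 - 2q_V - 4q_U = 0, so q_U(q_V) = (217 - 2q_V)/4.
Vertex substitutes q_U(q_V) into its own profit: π_V = q_V(235 - 2q_V - (217 - 2q_V)/2) - 18q_V = (253/2 - q_V)q_V - 18q_V.
Leader FOC: 217/2 - 2q_V = 0, so q_V = 217/4.
Then q_U = (217 - 2·(217/4))/4 = 217/8.
Total output Q = 651/8, so price P = 235 - 2·(651/8) = 289/4.

72.25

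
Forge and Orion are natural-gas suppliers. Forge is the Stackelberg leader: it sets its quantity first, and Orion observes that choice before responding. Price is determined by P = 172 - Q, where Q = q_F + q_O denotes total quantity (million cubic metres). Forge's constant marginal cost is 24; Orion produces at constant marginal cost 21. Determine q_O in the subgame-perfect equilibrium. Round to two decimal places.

39.25

The follower Orion best-responds to any q_F: π_O = (172 - Q)q_O - 21q_O.
Follower FOC: 151 - q_F - 2q_O = 0, so q_O(q_F) = (151 - q_F)/2.
The leader anticipates this reaction. Substituting into P = 172 - Q gives P = 193/2 - (1/2)q_F, so π_F = (193/2 - (1/2)q_F)q_F - 24q_F.
Maximising: ∂π_F/∂q_F = 145/2 - q_F = 0, giving q_F = 145/2.
Then q_O = (151 - 145/2)/2 = 157/4.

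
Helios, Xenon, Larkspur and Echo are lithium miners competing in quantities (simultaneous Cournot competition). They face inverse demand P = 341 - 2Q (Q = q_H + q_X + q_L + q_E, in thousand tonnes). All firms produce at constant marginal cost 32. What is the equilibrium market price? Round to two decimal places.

A representative firm's profit is π_i = q_i(341 - 2Q) - 32q_i.
First-order condition (treating rivals' output as given): 309 - 4q_i - 2·Σ_{j≠i} q_j = 0.
By symmetry each firm produces the same amount; substituting Σ_{j≠i} q_j = 3q_i yields q_i = 309/10.
Total output Q = 618/5, so price P = 341 - 2·(618/5) = 469/5.

93.80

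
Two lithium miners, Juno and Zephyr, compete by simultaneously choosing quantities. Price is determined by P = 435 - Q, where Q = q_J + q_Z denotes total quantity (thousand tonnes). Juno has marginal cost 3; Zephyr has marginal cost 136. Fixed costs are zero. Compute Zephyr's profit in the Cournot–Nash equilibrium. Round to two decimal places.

Juno's profit: π_J = (435 - Q)q_J - (3q_J). Setting ∂π_J/∂q_J = 0: 432 - 2q_J - (q_Z) = 0.
Zephyr's first-order condition: 299 - 2q_Z - (q_J) = 0.
Rearranging gives the reaction functions q_J = (432 - q_Z)/2 and q_Z = (299 - q_J)/2.
Substituting one into the other gives q_J = 565/3 and q_Z = 166/3.
Price P = 435 - 731/3 = 574/3.
Zephyr's profit: (574/3 - 136)·(166/3) = 3061.7778.

3061.78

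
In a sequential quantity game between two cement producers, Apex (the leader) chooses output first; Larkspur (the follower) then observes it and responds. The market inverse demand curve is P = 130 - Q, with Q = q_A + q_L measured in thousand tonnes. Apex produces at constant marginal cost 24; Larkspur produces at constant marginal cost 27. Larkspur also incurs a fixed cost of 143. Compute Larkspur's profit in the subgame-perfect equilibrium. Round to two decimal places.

445.06

The follower Larkspur best-responds to any q_A: π_L = (130 - Q)q_L - 27q_L.
∂π_L/∂q_L = 103 - q_A - 2q_L = 0 gives the reaction function q_L = (103 - q_A)/2.
Apex substitutes q_L(q_A) into its own profit: π_A = q_A(130 - q_A - (103 - q_A)/2) - 24q_A = (157/2 - (1/2)q_A)q_A - 24q_A.
Leader FOC: 109/2 - q_A = 0, so q_A = 109/2.
Then q_L = (103 - 109/2)/2 = 97/4.
Price P = 130 - 315/4 = 205/4.
Larkspur's profit: (205/4 - 27)·(97/4) - 143 = 445.0625.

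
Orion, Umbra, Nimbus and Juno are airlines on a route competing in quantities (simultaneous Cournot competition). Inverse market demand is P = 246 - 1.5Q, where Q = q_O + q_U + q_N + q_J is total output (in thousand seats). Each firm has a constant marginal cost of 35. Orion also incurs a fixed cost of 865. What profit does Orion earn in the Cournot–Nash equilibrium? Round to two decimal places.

A representative firm's profit is π_i = q_i(246 - 1.5Q) - 35q_i.
Setting ∂π_i/∂q_i = 0 with rivals' quantities fixed: 211 - 3q_i - (3/2)·Σ_{j≠i} q_j = 0.
With identical firms every q_j equals q_i, so Σ_{j≠i} q_j = 3q_i and 211 = (15/2)q_i, giving q_i = 422/15.
Price P = 246 - (3/2)·(1688/15) = 386/5.
Orion's profit: (386/5 - 35)·(422/15) - 865 = 322.2267.

322.23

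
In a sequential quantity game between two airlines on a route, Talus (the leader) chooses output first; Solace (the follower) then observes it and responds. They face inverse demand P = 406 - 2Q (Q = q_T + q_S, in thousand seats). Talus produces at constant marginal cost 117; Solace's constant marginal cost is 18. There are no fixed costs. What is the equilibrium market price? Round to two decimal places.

164.50

The follower Solace best-responds to any q_T: π_S = (406 - 2Q)q_S - 18q_S.
Follower FOC: 388 - 2q_T - 4q_S = 0, so q_S(q_T) = (388 - 2q_T)/4.
The leader anticipates this reaction. Substituting into P = 406 - 2Q gives P = 212 - q_T, so π_T = (212 - q_T)q_T - 117q_T.
Leader FOC: 95 - 2q_T = 0, so q_T = 95/2.
Then q_S = (388 - 2·(95/2))/4 = 293/4.
Total output Q = 483/4, so price P = 406 - 2·(483/4) = 329/2.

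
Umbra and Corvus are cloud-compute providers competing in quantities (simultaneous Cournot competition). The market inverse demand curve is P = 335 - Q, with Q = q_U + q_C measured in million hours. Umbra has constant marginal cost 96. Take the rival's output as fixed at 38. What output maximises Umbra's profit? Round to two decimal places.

With the rival's output fixed at 38, Umbra's profit is π_U = (335 - 38 - q_U)q_U - (96q_U) = (297 - q_U)q_U - (96q_U).
∂π_U/∂q_U = 201 - 2q_U = 0, so q_U = 201/2.

100.50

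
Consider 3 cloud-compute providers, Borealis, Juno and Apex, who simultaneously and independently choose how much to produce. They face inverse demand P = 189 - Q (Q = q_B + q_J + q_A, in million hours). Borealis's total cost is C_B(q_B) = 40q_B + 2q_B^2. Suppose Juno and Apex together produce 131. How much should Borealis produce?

With rivals' combined output fixed at 131, Borealis's profit is π_B = (189 - 131 - q_B)q_B - (40q_B + 2q_B²) = (58 - q_B)q_B - (40q_B + 2q_B²).
∂π_B/∂q_B = 18 - 6q_B = 0, so q_B = 3.

3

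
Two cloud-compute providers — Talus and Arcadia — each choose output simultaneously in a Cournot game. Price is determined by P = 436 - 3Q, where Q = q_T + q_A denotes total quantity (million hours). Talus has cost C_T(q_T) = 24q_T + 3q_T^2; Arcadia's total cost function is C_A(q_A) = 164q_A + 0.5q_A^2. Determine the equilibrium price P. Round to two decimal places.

Talus's profit: π_T = (436 - 3Q)q_T - (24q_T + 3q_T²). Setting ∂π_T/∂q_T = 0: 412 - 12q_T - 3(q_A) = 0.
Arcadia's first-order condition: 272 - 7q_A - 3(q_T) = 0.
Rearranging gives the reaction functions q_T = (412 - 3q_A)/12 and q_A = (272 - 3q_T)/7.
Solving the pair: q_T = 27.5733, q_A = 676/25.
Total output Q = 54.6133, so price P = 436 - 3·54.6133 = 272.1600.

272.16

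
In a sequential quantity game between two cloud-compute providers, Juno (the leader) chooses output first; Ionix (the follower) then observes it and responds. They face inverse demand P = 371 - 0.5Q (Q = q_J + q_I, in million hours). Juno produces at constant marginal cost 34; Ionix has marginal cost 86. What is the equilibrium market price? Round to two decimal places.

Solve by backward induction. Given q_J, the follower Ionix maximises π_I = (371 - (1/2)q_J - (1/2)q_I)q_I - 86q_I.
Follower FOC: 285 - (1/2)q_J - q_I = 0, so q_I(q_J) = (285 - (1/2)q_J).
Juno substitutes q_I(q_J) into its own profit: π_J = q_J(371 - (1/2)q_J - (285 - (1/2)q_J)/2) - 34q_J = (457/2 - (1/4)q_J)q_J - 34q_J.
Leader FOC: 389/2 - (1/2)q_J = 0, so q_J = 389.
Then q_I = (285 - (1/2)·389) = 181/2.
Total output Q = 959/2, so price P = 371 - (1/2)·(959/2) = 525/4.

131.25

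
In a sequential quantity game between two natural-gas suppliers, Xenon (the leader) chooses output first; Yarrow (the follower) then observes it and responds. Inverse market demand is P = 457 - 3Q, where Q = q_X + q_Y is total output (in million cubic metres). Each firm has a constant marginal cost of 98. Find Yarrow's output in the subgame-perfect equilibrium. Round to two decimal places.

Solve by backward induction. Given q_X, the follower Yarrow maximises π_Y = (457 - 3q_X - 3q_Y)q_Y - 98q_Y.
Setting the follower's marginal profit to zero, 359 - 3q_X - 6q_Y = 0, i.e. q_Y = (359 - 3q_X)/6.
The leader anticipates this reaction. Substituting into P = 457 - 3Q gives P = 555/2 - (3/2)q_X, so π_X = (555/2 - (3/2)q_X)q_X - 98q_X.
Leader FOC: 359/2 - 3q_X = 0, so q_X = 359/6.
Then q_Y = (359 - 3·(359/6))/6 = 359/12.

29.92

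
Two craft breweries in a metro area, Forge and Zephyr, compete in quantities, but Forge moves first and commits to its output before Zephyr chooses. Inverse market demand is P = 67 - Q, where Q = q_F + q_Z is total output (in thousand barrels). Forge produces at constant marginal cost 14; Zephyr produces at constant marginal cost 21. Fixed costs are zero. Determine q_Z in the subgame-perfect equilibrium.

Solve by backward induction. Given q_F, the follower Zephyr maximises π_Z = (67 - q_F - q_Z)q_Z - 21q_Z.
∂π_Z/∂q_Z = 46 - q_F - 2q_Z = 0 gives the reaction function q_Z = (46 - q_F)/2.
Forge substitutes q_Z(q_F) into its own profit: π_F = q_F(67 - q_F - (46 - q_F)/2) - 14q_F = (44 - (1/2)q_F)q_F - 14q_F.
Maximising: ∂π_F/∂q_F = 30 - q_F = 0, giving q_F = 30.
Then q_Z = (46 - 30)/2 = 8.

8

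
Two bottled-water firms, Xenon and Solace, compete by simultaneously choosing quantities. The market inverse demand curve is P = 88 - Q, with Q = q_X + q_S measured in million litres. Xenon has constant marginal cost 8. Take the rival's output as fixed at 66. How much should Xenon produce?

With the rival's output fixed at 66, Xenon's profit is π_X = (88 - 66 - q_X)q_X - (8q_X) = (22 - q_X)q_X - (8q_X).
∂π_X/∂q_X = 14 - 2q_X = 0, so q_X = 7.

7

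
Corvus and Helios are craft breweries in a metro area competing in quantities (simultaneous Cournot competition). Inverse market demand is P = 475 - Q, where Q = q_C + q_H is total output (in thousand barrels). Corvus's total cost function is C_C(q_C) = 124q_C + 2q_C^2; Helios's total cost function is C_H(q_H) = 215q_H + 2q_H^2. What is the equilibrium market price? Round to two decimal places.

387.71

Corvus's profit: π_C = (475 - Q)q_C - (124q_C + 2q_C²). Setting ∂π_C/∂q_C = 0: 351 - 6q_C - (q_H) = 0.
Helios's profit: π_H = (475 - Q)q_H - (215q_H + 2q_H²). Setting ∂π_H/∂q_H = 0: 260 - 6q_H - (q_C) = 0.
Best responses: q_C = (351 - q_H)/6, q_H = (260 - q_C)/6.
Solving the pair: q_C = 1846/35, q_H = 1209/35.
Total output Q = 611/7, so price P = 475 - 611/7 = 387.7143.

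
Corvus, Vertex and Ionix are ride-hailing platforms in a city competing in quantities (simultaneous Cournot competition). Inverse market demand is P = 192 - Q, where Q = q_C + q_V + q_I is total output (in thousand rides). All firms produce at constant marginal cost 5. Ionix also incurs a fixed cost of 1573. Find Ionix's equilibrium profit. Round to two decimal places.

612.56

A representative firm's profit is π_i = q_i(192 - Q) - 5q_i.
First-order condition (treating rivals' output as given): 187 - 2q_i - Σ_{j≠i} q_j = 0.
With identical firms every q_j equals q_i, so Σ_{j≠i} q_j = 2q_i and 187 = 4q_i, giving q_i = 187/4.
Price P = 192 - 561/4 = 207/4.
Ionix's profit: (207/4 - 5)·(187/4) - 1573 = 612.5625.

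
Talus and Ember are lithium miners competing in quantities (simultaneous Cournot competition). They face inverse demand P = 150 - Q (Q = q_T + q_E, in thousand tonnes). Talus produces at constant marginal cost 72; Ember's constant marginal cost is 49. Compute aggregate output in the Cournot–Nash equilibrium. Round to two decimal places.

Talus's profit: π_T = (150 - Q)q_T - (72q_T). Setting ∂π_T/∂q_T = 0: 78 - 2q_T - (q_E) = 0.
Ember's profit: π_E = (150 - Q)q_E - (49q_E). Setting ∂π_E/∂q_E = 0: 101 - 2q_E - (q_T) = 0.
Rearranging gives the reaction functions q_T = (78 - q_E)/2 and q_E = (101 - q_T)/2.
Solving the pair: q_T = 55/3, q_E = 124/3.
Total output Q = 55/3 + 124/3 = 179/3.

59.67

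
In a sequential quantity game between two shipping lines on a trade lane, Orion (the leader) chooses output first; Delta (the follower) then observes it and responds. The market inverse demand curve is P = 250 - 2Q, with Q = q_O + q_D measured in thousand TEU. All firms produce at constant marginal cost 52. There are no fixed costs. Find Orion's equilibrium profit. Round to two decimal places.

Solve by backward induction. Given q_O, the follower Delta maximises π_D = (250 - 2q_O - 2q_D)q_D - 52q_D.
∂π_D/∂q_D = 198 - 2q_O - 4q_D = 0 gives the reaction function q_D = (198 - 2q_O)/4.
The leader anticipates this reaction. Substituting into P = 250 - 2Q gives P = 151 - q_O, so π_O = (151 - q_O)q_O - 52q_O.
Maximising: ∂π_O/∂q_O = 99 - 2q_O = 0, giving q_O = 99/2.
Then q_D = (198 - 2·(99/2))/4 = 99/4.
Price P = 250 - 2·(297/4) = 203/2.
Orion's profit: (203/2 - 52)·(99/2) = 2450.2500.

2450.25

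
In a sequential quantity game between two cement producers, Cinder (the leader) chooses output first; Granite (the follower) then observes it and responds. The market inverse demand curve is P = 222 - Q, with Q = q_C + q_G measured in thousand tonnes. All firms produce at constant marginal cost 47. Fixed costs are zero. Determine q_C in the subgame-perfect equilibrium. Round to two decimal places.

The follower Granite best-responds to any q_C: π_G = (222 - Q)q_G - 47q_G.
Setting the follower's marginal profit to zero, 175 - q_C - 2q_G = 0, i.e. q_G = (175 - q_C)/2.
The leader anticipates this reaction. Substituting into P = 222 - Q gives P = 269/2 - (1/2)q_C, so π_C = (269/2 - (1/2)q_C)q_C - 47q_C.
Leader FOC: 175/2 - q_C = 0, so q_C = 175/2.
Then q_G = (175 - 175/2)/2 = 175/4.

87.50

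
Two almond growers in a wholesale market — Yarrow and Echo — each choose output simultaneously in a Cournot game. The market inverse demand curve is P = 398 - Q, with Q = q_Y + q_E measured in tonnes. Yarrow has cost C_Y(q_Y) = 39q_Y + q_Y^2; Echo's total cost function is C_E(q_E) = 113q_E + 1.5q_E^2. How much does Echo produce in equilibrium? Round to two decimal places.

41.11

Yarrow's profit: π_Y = (398 - Q)q_Y - (39q_Y + q_Y²). Setting ∂π_Y/∂q_Y = 0: 359 - 4q_Y - (q_E) = 0.
Echo's profit: π_E = (398 - Q)q_E - (113q_E + (3/2)q_E²). Setting ∂π_E/∂q_E = 0: 285 - 5q_E - (q_Y) = 0.
So q_Y = (359 - q_E)/4 and q_E = (285 - q_Y)/5.
Substituting one into the other gives q_Y = 1510/19 and q_E = 781/19.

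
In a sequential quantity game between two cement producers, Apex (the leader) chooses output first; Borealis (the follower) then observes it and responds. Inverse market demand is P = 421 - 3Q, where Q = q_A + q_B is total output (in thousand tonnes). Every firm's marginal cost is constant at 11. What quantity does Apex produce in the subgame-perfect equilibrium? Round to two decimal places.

68.33

Solve by backward induction. Given q_A, the follower Borealis maximises π_B = (421 - 3q_A - 3q_B)q_B - 11q_B.
∂π_B/∂q_B = 410 - 3q_A - 6q_B = 0 gives the reaction function q_B = (410 - 3q_A)/6.
Apex substitutes q_B(q_A) into its own profit: π_A = q_A(421 - 3q_A - (410 - 3q_A)/2) - 11q_A = (216 - (3/2)q_A)q_A - 11q_A.
The leader's first-order condition 205 - 3q_A = 0 yields q_A = 205/3.
Then q_B = (410 - 3·(205/3))/6 = 205/6.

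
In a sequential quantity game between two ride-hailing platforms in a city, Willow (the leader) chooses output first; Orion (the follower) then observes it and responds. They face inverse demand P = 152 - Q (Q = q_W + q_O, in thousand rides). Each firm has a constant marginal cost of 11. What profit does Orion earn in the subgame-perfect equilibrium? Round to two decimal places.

Solve by backward induction. Given q_W, the follower Orion maximises π_O = (152 - q_W - q_O)q_O - 11q_O.
∂π_O/∂q_O = 141 - q_W - 2q_O = 0 gives the reaction function q_O = (141 - q_W)/2.
The leader anticipates this reaction. Substituting into P = 152 - Q gives P = 163/2 - (1/2)q_W, so π_W = (163/2 - (1/2)q_W)q_W - 11q_W.
Leader FOC: 141/2 - q_W = 0, so q_W = 141/2.
Then q_O = (141 - 141/2)/2 = 141/4.
Price P = 152 - 423/4 = 185/4.
Orion's profit: (185/4 - 11)·(141/4) = 1242.5625.

1242.56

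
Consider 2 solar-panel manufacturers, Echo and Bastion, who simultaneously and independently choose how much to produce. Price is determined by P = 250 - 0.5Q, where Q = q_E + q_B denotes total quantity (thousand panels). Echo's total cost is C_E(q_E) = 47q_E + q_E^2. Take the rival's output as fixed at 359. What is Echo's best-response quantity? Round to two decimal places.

7.83

With the rival's output fixed at 359, Echo's profit is π_E = (250 - (1/2)·359 - (1/2)q_E)q_E - (47q_E + q_E²) = (141/2 - (1/2)q_E)q_E - (47q_E + q_E²).
∂π_E/∂q_E = 47/2 - 3q_E = 0, so q_E = 47/6.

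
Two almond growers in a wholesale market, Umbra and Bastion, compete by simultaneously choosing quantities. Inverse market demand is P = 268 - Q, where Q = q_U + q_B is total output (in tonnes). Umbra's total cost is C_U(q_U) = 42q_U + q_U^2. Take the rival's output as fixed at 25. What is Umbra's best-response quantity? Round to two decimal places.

With the rival's output fixed at 25, Umbra's profit is π_U = (268 - 25 - q_U)q_U - (42q_U + q_U²) = (243 - q_U)q_U - (42q_U + q_U²).
∂π_U/∂q_U = 201 - 4q_U = 0, so q_U = 201/4.

50.25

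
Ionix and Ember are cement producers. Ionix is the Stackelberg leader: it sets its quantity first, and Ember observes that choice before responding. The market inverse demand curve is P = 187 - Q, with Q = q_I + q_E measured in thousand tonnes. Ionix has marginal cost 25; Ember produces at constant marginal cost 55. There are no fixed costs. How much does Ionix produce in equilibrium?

96

Solve by backward induction. Given q_I, the follower Ember maximises π_E = (187 - q_I - q_E)q_E - 55q_E.
Setting the follower's marginal profit to zero, 132 - q_I - 2q_E = 0, i.e. q_E = (132 - q_I)/2.
The leader anticipates this reaction. Substituting into P = 187 - Q gives P = 121 - (1/2)q_I, so π_I = (121 - (1/2)q_I)q_I - 25q_I.
Leader FOC: 96 - q_I = 0, so q_I = 96.
Then q_E = (132 - 96)/2 = 18.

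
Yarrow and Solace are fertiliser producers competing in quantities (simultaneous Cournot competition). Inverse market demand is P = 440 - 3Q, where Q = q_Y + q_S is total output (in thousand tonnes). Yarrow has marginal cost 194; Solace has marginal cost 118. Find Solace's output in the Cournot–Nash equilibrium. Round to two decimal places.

44.22

Yarrow's profit: π_Y = (440 - 3Q)q_Y - (194q_Y). Setting ∂π_Y/∂q_Y = 0: 246 - 6q_Y - 3(q_S) = 0.
Solace's profit: π_S = (440 - 3Q)q_S - (118q_S). Setting ∂π_S/∂q_S = 0: 322 - 6q_S - 3(q_Y) = 0.
Rearranging gives the reaction functions q_Y = (246 - 3q_S)/6 and q_S = (322 - 3q_Y)/6.
Substituting one into the other gives q_Y = 170/9 and q_S = 398/9.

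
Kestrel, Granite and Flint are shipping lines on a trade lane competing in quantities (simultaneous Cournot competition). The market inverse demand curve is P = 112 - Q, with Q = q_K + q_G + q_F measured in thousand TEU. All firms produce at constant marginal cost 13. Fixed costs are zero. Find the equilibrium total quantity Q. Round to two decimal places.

A representative firm's profit is π_i = q_i(112 - Q) - 13q_i.
Setting ∂π_i/∂q_i = 0 with rivals' quantities fixed: 99 - 2q_i - Σ_{j≠i} q_j = 0.
With identical firms every q_j equals q_i, so Σ_{j≠i} q_j = 2q_i and 99 = 4q_i, giving q_i = 99/4.
Total output Q = 99/4 + 99/4 + 99/4 = 297/4.

74.25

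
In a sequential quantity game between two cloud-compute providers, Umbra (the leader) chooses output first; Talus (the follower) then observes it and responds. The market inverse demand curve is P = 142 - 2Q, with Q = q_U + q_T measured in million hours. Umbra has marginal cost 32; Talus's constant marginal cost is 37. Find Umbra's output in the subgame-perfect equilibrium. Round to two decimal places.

28.75

The follower Talus best-responds to any q_U: π_T = (142 - 2Q)q_T - 37q_T.
∂π_T/∂q_T = 105 - 2q_U - 4q_T = 0 gives the reaction function q_T = (105 - 2q_U)/4.
Umbra substitutes q_T(q_U) into its own profit: π_U = q_U(142 - 2q_U - (105 - 2q_U)/2) - 32q_U = (179/2 - q_U)q_U - 32q_U.
Maximising: ∂π_U/∂q_U = 115/2 - 2q_U = 0, giving q_U = 115/4.
Then q_T = (105 - 2·(115/4))/4 = 95/8.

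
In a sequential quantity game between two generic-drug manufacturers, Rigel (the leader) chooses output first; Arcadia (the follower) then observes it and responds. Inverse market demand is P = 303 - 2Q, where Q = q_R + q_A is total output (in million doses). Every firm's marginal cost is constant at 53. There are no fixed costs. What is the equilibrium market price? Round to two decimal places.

115.50

Solve by backward induction. Given q_R, the follower Arcadia maximises π_A = (303 - 2q_R - 2q_A)q_A - 53q_A.
Follower FOC: 250 - 2q_R - 4q_A = 0, so q_A(q_R) = (250 - 2q_R)/4.
The leader anticipates this reaction. Substituting into P = 303 - 2Q gives P = 178 - q_R, so π_R = (178 - q_R)q_R - 53q_R.
Maximising: ∂π_R/∂q_R = 125 - 2q_R = 0, giving q_R = 125/2.
Then q_A = (250 - 2·(125/2))/4 = 125/4.
Total output Q = 375/4, so price P = 303 - 2·(375/4) = 231/2.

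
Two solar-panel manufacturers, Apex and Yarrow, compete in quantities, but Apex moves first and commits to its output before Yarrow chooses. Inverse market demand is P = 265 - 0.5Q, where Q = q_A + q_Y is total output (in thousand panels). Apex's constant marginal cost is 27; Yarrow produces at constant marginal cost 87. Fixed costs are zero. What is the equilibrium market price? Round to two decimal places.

101.50

Solve by backward induction. Given q_A, the follower Yarrow maximises π_Y = (265 - (1/2)q_A - (1/2)q_Y)q_Y - 87q_Y.
Setting the follower's marginal profit to zero, 178 - (1/2)q_A - q_Y = 0, i.e. q_Y = (178 - (1/2)q_A).
Apex substitutes q_Y(q_A) into its own profit: π_A = q_A(265 - (1/2)q_A - (178 - (1/2)q_A)/2) - 27q_A = (176 - (1/4)q_A)q_A - 27q_A.
The leader's first-order condition 149 - (1/2)q_A = 0 yields q_A = 298.
Then q_Y = (178 - (1/2)·298) = 29.
Total output Q = 327, so price P = 265 - (1/2)·327 = 203/2.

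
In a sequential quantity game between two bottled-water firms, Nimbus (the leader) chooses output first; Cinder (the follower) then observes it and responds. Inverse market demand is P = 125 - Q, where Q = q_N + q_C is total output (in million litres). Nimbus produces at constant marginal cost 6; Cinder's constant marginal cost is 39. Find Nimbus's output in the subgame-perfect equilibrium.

The follower Cinder best-responds to any q_N: π_C = (125 - Q)q_C - 39q_C.
∂π_C/∂q_C = 86 - q_N - 2q_C = 0 gives the reaction function q_C = (86 - q_N)/2.
Nimbus substitutes q_C(q_N) into its own profit: π_N = q_N(125 - q_N - (86 - q_N)/2) - 6q_N = (82 - (1/2)q_N)q_N - 6q_N.
Maximising: ∂π_N/∂q_N = 76 - q_N = 0, giving q_N = 76.
Then q_C = (86 - 76)/2 = 5.

76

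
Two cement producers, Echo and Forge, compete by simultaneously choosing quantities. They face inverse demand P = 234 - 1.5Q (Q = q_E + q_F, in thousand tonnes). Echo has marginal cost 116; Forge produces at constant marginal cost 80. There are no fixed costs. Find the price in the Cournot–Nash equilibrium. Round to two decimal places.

Echo's profit: π_E = (234 - 1.5Q)q_E - (116q_E). Setting ∂π_E/∂q_E = 0: 118 - 3q_E - (3/2)(q_F) = 0.
Forge's first-order condition: 154 - 3q_F - (3/2)(q_E) = 0.
Rearranging gives the reaction functions q_E = (118 - (3/2)q_F)/3 and q_F = (154 - (3/2)q_E)/3.
Solving the pair: q_E = 164/9, q_F = 380/9.
Total output Q = 544/9, so price P = 234 - (3/2)·(544/9) = 430/3.

143.33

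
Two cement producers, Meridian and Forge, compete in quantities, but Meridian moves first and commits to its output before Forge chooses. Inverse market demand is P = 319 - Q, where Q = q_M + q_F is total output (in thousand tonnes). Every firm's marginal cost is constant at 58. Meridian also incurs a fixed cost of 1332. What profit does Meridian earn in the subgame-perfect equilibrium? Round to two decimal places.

7183.13

The follower Forge best-responds to any q_M: π_F = (319 - Q)q_F - 58q_F.
Follower FOC: 261 - q_M - 2q_F = 0, so q_F(q_M) = (261 - q_M)/2.
The leader anticipates this reaction. Substituting into P = 319 - Q gives P = 377/2 - (1/2)q_M, so π_M = (377/2 - (1/2)q_M)q_M - 58q_M.
The leader's first-order condition 261/2 - q_M = 0 yields q_M = 261/2.
Then q_F = (261 - 261/2)/2 = 261/4.
Price P = 319 - 783/4 = 493/4.
Meridian's profit: (493/4 - 58)·(261/2) - 1332 = 7183.1250.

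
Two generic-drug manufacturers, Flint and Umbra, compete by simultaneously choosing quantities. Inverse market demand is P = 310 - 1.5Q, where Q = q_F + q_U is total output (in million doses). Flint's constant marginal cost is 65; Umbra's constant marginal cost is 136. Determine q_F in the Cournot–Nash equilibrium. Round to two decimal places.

Flint's profit: π_F = (310 - 1.5Q)q_F - (65q_F). Setting ∂π_F/∂q_F = 0: 245 - 3q_F - (3/2)(q_U) = 0.
Umbra's profit: π_U = (310 - 1.5Q)q_U - (136q_U). Setting ∂π_U/∂q_U = 0: 174 - 3q_U - (3/2)(q_F) = 0.
So q_F = (245 - (3/2)q_U)/3 and q_U = (174 - (3/2)q_F)/3.
Substituting one into the other gives q_F = 632/9 and q_U = 206/9.

70.22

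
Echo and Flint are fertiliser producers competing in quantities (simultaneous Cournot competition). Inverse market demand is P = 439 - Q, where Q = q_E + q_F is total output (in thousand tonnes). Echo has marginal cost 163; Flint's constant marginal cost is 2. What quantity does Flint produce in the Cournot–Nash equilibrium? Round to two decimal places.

Echo's profit: π_E = (439 - Q)q_E - (163q_E). Setting ∂π_E/∂q_E = 0: 276 - 2q_E - (q_F) = 0.
Flint's first-order condition: 437 - 2q_F - (q_E) = 0.
Best responses: q_E = (276 - q_F)/2, q_F = (437 - q_E)/2.
Solving the pair: q_E = 115/3, q_F = 598/3.

199.33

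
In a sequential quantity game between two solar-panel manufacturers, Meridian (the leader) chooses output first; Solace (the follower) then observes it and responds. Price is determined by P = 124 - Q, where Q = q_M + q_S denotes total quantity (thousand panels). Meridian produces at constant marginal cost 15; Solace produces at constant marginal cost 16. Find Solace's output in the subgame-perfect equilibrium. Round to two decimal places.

The follower Solace best-responds to any q_M: π_S = (124 - Q)q_S - 16q_S.
Setting the follower's marginal profit to zero, 108 - q_M - 2q_S = 0, i.e. q_S = (108 - q_M)/2.
The leader anticipates this reaction. Substituting into P = 124 - Q gives P = 70 - (1/2)q_M, so π_M = (70 - (1/2)q_M)q_M - 15q_M.
The leader's first-order condition 55 - q_M = 0 yields q_M = 55.
Then q_S = (108 - 55)/2 = 53/2.

26.50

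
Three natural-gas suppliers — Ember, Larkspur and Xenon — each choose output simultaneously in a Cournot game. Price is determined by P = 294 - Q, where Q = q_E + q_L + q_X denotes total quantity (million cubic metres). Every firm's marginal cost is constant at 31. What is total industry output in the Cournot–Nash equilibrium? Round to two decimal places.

A representative firm's profit is π_i = q_i(294 - Q) - 31q_i.
First-order condition (treating rivals' output as given): 263 - 2q_i - Σ_{j≠i} q_j = 0.
By symmetry each firm produces the same amount; substituting Σ_{j≠i} q_j = 2q_i yields q_i = 263/4.
Total output Q = 263/4 + 263/4 + 263/4 = 789/4.

197.25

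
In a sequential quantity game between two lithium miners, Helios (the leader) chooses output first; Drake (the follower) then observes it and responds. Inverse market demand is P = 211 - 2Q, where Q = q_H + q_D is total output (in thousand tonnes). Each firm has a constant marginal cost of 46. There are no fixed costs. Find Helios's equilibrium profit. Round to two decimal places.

1701.56

Solve by backward induction. Given q_H, the follower Drake maximises π_D = (211 - 2q_H - 2q_D)q_D - 46q_D.
Follower FOC: 165 - 2q_H - 4q_D = 0, so q_D(q_H) = (165 - 2q_H)/4.
Helios substitutes q_D(q_H) into its own profit: π_H = q_H(211 - 2q_H - (165 - 2q_H)/2) - 46q_H = (257/2 - q_H)q_H - 46q_H.
Leader FOC: 165/2 - 2q_H = 0, so q_H = 165/4.
Then q_D = (165 - 2·(165/4))/4 = 165/8.
Price P = 211 - 2·(495/8) = 349/4.
Helios's profit: (349/4 - 46)·(165/4) = 1701.5625.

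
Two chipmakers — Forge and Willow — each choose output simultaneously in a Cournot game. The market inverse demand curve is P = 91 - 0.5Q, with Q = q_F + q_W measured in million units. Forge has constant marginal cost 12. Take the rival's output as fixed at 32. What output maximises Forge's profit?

With the rival's output fixed at 32, Forge's profit is π_F = (91 - (1/2)·32 - (1/2)q_F)q_F - (12q_F) = (75 - (1/2)q_F)q_F - (12q_F).
∂π_F/∂q_F = 63 - q_F = 0, so q_F = 63.

63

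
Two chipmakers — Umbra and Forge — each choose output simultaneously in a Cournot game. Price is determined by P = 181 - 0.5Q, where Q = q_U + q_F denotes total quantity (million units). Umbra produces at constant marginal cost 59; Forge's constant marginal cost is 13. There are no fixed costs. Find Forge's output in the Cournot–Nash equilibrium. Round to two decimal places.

Umbra's profit: π_U = (181 - 0.5Q)q_U - (59q_U). Setting ∂π_U/∂q_U = 0: 122 - q_U - (1/2)(q_F) = 0.
Forge's first-order condition: 168 - q_F - (1/2)(q_U) = 0.
So q_U = (122 - (1/2)q_F) and q_F = (168 - (1/2)q_U).
Solving the pair: q_U = 152/3, q_F = 428/3.

142.67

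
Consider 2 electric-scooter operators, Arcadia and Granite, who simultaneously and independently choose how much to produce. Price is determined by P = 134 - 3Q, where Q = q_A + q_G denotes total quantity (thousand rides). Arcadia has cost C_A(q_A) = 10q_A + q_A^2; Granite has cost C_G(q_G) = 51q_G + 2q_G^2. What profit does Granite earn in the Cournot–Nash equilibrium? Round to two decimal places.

Arcadia's profit: π_A = (134 - 3Q)q_A - (10q_A + q_A²). Setting ∂π_A/∂q_A = 0: 124 - 8q_A - 3(q_G) = 0.
Granite's first-order condition: 83 - 10q_G - 3(q_A) = 0.
Rearranging gives the reaction functions q_A = (124 - 3q_G)/8 and q_G = (83 - 3q_A)/10.
Solving the pair: q_A = 991/71, q_G = 292/71.
Price P = 134 - 3·(1283/71) = 79.7887.
Granite's profit: 79.7887·(292/71) - 51·(292/71) - 2(292/71)² = 84.5705.

84.57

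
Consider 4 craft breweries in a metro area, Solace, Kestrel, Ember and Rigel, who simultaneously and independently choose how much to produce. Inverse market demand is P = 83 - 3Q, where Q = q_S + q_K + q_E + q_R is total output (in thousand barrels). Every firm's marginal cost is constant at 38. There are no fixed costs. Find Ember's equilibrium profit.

27

Each firm earns π_i = (83 - 3Q)q_i - 38q_i.
First-order condition (treating rivals' output as given): 45 - 6q_i - 3·Σ_{j≠i} q_j = 0.
By symmetry each firm produces the same amount; substituting Σ_{j≠i} q_j = 3q_i yields q_i = 45/15 = 3.
Price P = 83 - 3·12 = 47.
Ember's profit: (47 - 38)·3 = 27.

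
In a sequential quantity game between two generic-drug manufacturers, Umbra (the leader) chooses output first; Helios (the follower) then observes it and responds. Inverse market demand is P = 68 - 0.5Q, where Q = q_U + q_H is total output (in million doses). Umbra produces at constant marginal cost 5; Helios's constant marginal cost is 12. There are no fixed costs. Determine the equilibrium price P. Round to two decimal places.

The follower Helios best-responds to any q_U: π_H = (68 - 0.5Q)q_H - 12q_H.
Follower FOC: 56 - (1/2)q_U - q_H = 0, so q_H(q_U) = (56 - (1/2)q_U).
The leader anticipates this reaction. Substituting into P = 68 - 0.5Q gives P = 40 - (1/4)q_U, so π_U = (40 - (1/4)q_U)q_U - 5q_U.
Leader FOC: 35 - (1/2)q_U = 0, so q_U = 70.
Then q_H = (56 - (1/2)·70) = 21.
Total output Q = 91, so price P = 68 - (1/2)·91 = 45/2.

22.50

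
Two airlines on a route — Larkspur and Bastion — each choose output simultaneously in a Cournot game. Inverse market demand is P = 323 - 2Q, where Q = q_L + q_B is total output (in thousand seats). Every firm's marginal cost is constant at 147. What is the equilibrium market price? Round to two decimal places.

205.67

Each firm earns π_i = (323 - 2Q)q_i - 147q_i.
First-order condition (treating rivals' output as given): 176 - 4q_i - 2q_j = 0.
With identical firms every q_j equals q_i, so q_j = q_i and 176 = 6q_i, giving q_i = 88/3.
Total output Q = 176/3, so price P = 323 - 2·(176/3) = 617/3.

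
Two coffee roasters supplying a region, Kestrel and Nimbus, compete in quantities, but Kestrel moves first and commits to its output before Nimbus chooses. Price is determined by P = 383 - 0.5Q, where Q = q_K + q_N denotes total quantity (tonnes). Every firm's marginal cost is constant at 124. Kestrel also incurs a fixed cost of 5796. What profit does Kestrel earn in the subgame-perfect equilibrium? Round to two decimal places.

10974.25

The follower Nimbus best-responds to any q_K: π_N = (383 - 0.5Q)q_N - 124q_N.
∂π_N/∂q_N = 259 - (1/2)q_K - q_N = 0 gives the reaction function q_N = (259 - (1/2)q_K).
The leader anticipates this reaction. Substituting into P = 383 - 0.5Q gives P = 507/2 - (1/4)q_K, so π_K = (507/2 - (1/4)q_K)q_K - 124q_K.
Leader FOC: 259/2 - (1/2)q_K = 0, so q_K = 259.
Then q_N = (259 - (1/2)·259) = 259/2.
Price P = 383 - (1/2)·(777/2) = 755/4.
Kestrel's profit: (755/4 - 124)·259 - 5796 = 10974.2500.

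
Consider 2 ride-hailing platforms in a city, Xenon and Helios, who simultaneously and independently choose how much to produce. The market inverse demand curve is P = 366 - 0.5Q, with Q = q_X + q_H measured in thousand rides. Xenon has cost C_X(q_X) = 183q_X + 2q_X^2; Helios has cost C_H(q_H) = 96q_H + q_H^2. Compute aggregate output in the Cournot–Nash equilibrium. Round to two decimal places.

113.39

Xenon's profit: π_X = (366 - 0.5Q)q_X - (183q_X + 2q_X²). Setting ∂π_X/∂q_X = 0: 183 - 5q_X - (1/2)(q_H) = 0.
Helios's first-order condition: 270 - 3q_H - (1/2)(q_X) = 0.
Best responses: q_X = (183 - (1/2)q_H)/5, q_H = (270 - (1/2)q_X)/3.
Solving the pair: q_X = 1656/59, q_H = 85.3220.
Total output Q = 1656/59 + 85.3220 = 113.3898.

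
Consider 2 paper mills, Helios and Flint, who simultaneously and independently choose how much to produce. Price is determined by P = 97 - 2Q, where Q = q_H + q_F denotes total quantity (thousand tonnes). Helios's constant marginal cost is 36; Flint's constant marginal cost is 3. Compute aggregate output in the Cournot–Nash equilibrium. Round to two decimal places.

25.83

Helios's profit: π_H = (97 - 2Q)q_H - (36q_H). Setting ∂π_H/∂q_H = 0: 61 - 4q_H - 2(q_F) = 0.
Flint's profit: π_F = (97 - 2Q)q_F - (3q_F). Setting ∂π_F/∂q_F = 0: 94 - 4q_F - 2(q_H) = 0.
Best responses: q_H = (61 - 2q_F)/4, q_F = (94 - 2q_H)/4.
Substituting one into the other gives q_H = 14/3 and q_F = 127/6.
Total output Q = 14/3 + 127/6 = 155/6.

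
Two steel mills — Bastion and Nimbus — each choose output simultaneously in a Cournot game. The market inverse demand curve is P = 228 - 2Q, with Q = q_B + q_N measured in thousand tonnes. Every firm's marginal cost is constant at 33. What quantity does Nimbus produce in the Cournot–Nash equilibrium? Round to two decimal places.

32.50

A representative firm's profit is π_i = q_i(228 - 2Q) - 33q_i.
First-order condition (treating rivals' output as given): 195 - 4q_i - 2q_j = 0.
By symmetry each firm produces the same amount; substituting q_j = q_i yields q_i = 195/6 = 65/2.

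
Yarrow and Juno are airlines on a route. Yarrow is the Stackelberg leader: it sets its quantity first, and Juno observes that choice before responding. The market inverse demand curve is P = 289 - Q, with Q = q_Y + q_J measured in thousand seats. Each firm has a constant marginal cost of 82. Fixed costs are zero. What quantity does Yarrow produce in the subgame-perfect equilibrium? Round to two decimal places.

Solve by backward induction. Given q_Y, the follower Juno maximises π_J = (289 - q_Y - q_J)q_J - 82q_J.
Setting the follower's marginal profit to zero, 207 - q_Y - 2q_J = 0, i.e. q_J = (207 - q_Y)/2.
Yarrow substitutes q_J(q_Y) into its own profit: π_Y = q_Y(289 - q_Y - (207 - q_Y)/2) - 82q_Y = (371/2 - (1/2)q_Y)q_Y - 82q_Y.
Leader FOC: 207/2 - q_Y = 0, so q_Y = 207/2.
Then q_J = (207 - 207/2)/2 = 207/4.

103.50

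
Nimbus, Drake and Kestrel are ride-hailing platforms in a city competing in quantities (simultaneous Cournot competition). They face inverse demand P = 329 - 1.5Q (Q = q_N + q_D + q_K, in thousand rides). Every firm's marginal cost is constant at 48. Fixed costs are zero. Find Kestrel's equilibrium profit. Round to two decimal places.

Each firm earns π_i = (329 - 1.5Q)q_i - 48q_i.
Setting ∂π_i/∂q_i = 0 with rivals' quantities fixed: 281 - 3q_i - (3/2)·Σ_{j≠i} q_j = 0.
By symmetry each firm produces the same amount; substituting Σ_{j≠i} q_j = 2q_i yields q_i = 281/6.
Price P = 329 - (3/2)·(281/2) = 473/4.
Kestrel's profit: (473/4 - 48)·(281/6) = 3290.0417.

3290.04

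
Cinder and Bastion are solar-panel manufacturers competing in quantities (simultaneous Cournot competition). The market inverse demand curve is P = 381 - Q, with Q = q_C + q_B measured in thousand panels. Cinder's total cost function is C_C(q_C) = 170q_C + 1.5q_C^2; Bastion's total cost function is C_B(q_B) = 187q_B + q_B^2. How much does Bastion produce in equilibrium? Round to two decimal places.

Cinder's profit: π_C = (381 - Q)q_C - (170q_C + (3/2)q_C²). Setting ∂π_C/∂q_C = 0: 211 - 5q_C - (q_B) = 0.
Bastion's profit: π_B = (381 - Q)q_B - (187q_B + q_B²). Setting ∂π_B/∂q_B = 0: 194 - 4q_B - (q_C) = 0.
Rearranging gives the reaction functions q_C = (211 - q_B)/5 and q_B = (194 - q_C)/4.
Solving the pair: q_C = 650/19, q_B = 759/19.

39.95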